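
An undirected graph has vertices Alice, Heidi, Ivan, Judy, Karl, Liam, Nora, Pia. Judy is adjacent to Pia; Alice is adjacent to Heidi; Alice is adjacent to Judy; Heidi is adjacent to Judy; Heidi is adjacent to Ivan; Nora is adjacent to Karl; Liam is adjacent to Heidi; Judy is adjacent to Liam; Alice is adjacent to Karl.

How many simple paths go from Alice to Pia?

Alice–Heidi–Judy–Pia
Alice–Heidi–Liam–Judy–Pia
Alice–Judy–Pia

3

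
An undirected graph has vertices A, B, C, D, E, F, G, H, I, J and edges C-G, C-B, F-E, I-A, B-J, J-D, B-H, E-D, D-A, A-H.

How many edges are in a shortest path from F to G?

Distance 0: F.
Distance 1: E.
Distance 2: D.
Distance 3: A, J.
Distance 4: B, H, I.
Distance 5: C.
Distance 6: G — contains G.

6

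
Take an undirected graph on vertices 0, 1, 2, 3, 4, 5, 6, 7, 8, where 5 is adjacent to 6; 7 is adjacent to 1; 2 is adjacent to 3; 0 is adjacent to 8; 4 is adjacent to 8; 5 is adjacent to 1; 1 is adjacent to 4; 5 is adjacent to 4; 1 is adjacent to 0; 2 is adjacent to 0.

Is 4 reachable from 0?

Yes

Explore from 0.
Distance 1: reach 1, 2, 8.
Distance 2: reach 3, 4, 5, 7.
Found 4.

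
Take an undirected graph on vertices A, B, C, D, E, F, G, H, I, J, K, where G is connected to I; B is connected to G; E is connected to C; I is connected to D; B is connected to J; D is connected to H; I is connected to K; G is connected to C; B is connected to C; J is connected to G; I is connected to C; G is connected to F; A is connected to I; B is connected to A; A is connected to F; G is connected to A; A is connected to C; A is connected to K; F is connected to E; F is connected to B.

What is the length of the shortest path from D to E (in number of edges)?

3

Distance 0: D.
Distance 1: H, I.
Distance 2: A, C, G, K.
Distance 3: B, E, F, J — contains E.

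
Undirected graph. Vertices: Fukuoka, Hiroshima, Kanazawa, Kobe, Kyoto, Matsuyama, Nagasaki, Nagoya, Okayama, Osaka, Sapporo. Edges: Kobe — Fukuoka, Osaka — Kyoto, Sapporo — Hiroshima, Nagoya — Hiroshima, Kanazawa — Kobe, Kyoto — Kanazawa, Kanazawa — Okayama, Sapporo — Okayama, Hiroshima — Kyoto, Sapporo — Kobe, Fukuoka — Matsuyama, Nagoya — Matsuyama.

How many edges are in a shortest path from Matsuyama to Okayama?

4

Distance 0: Matsuyama.
Distance 1: Fukuoka, Nagoya.
Distance 2: Hiroshima, Kobe.
Distance 3: Kanazawa, Kyoto, Sapporo.
Distance 4: Okayama, Osaka — contains Okayama.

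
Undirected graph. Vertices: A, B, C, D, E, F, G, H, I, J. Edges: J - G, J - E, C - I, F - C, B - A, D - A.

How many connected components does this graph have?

From A: component {A, B, D}.
From C: component {C, F, I}.
From E: component {E, G, J}.
From H: component {H}.
That's 4 components.

4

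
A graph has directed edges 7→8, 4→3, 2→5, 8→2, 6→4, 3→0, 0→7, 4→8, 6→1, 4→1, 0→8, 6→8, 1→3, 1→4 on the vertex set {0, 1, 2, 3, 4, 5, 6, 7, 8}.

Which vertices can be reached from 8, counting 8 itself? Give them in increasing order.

2, 5, 8

Start at 8.
Its neighbours: 2.
Then their neighbours: 5.
Nothing further is reachable.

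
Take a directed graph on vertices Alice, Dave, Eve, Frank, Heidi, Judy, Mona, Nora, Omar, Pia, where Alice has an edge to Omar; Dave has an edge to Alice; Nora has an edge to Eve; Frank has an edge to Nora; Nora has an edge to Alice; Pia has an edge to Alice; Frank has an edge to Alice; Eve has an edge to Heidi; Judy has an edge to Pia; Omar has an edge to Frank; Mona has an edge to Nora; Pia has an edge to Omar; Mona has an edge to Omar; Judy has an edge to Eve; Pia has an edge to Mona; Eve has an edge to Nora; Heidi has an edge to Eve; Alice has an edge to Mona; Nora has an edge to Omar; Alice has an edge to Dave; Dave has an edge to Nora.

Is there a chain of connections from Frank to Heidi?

Explore from Frank.
Distance 1: reach Alice, Nora.
Distance 2: reach Dave, Eve, Mona, Omar.
Distance 3: reach Heidi.
Found Heidi.

Yes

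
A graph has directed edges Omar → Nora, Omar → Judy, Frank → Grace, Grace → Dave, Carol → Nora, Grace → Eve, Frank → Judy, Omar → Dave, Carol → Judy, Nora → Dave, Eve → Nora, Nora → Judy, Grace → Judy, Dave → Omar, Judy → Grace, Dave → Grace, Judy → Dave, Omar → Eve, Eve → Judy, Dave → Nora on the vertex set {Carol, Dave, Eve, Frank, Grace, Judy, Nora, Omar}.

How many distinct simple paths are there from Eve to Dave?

5

Eve→Judy→Dave
Eve→Judy→Grace→Dave
Eve→Nora→Dave
Eve→Nora→Judy→Dave
Eve→Nora→Judy→Grace→Dave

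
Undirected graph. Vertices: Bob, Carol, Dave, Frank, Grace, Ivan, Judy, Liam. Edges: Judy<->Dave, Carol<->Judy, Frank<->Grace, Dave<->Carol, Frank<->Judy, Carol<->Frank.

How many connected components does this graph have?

From Bob: component {Bob}.
From Carol: component {Carol, Dave, Frank, Grace, Judy}.
From Ivan: component {Ivan}.
From Liam: component {Liam}.
That's 4 components.

4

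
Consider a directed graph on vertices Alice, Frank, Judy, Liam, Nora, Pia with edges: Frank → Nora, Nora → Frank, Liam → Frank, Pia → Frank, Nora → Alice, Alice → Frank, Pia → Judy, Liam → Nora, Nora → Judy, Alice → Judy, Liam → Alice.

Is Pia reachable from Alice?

Explore from Alice.
Distance 1: reach Frank, Judy.
Distance 2: reach Nora.
The search from Alice is exhausted; no directed path reaches Pia.

No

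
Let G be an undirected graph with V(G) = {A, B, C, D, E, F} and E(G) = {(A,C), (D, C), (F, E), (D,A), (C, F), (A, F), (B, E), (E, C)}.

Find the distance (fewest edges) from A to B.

Distance 0: A.
Distance 1: C, D, F.
Distance 2: E.
Distance 3: B — contains B.

3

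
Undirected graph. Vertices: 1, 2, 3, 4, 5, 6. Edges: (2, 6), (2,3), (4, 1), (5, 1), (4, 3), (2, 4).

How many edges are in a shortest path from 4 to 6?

2

Distance 0: 4.
Distance 1: 1, 2, 3.
Distance 2: 5, 6 — contains 6.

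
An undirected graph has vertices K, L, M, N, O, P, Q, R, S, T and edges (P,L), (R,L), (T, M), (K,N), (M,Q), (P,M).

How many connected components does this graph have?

From K: component {K, N}.
From L: component {L, M, P, Q, R, T}.
From O: component {O}.
From S: component {S}.
That's 4 components.

4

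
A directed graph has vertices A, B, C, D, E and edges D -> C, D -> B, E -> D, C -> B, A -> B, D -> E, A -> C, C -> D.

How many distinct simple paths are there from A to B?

3

A→B
A→C→B
A→C→D→B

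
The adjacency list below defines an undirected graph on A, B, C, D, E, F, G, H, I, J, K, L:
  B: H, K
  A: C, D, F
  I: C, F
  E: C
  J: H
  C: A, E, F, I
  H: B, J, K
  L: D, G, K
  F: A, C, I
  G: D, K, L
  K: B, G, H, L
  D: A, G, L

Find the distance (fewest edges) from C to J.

Distance 0: C.
Distance 1: A, E, F, I.
Distance 2: D.
Distance 3: G, L.
Distance 4: K.
Distance 5: B, H.
Distance 6: J — contains J.

6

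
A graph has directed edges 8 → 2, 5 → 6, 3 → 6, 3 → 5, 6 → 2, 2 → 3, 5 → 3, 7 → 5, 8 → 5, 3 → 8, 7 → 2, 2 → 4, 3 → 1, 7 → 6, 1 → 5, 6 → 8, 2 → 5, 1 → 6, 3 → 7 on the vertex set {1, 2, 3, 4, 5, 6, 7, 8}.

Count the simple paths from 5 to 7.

3

5→3→7
5→6→2→3→7
5→6→8→2→3→7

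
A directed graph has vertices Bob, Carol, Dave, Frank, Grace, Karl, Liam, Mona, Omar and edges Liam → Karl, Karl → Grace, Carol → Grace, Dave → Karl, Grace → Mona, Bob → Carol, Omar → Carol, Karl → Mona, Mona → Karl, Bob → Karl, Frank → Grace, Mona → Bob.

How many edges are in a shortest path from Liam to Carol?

4

Distance 0: Liam.
Distance 1: Karl.
Distance 2: Grace, Mona.
Distance 3: Bob.
Distance 4: Carol — contains Carol.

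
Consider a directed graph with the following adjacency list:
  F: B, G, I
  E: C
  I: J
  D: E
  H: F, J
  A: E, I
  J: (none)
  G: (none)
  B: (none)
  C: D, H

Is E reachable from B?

No

B has no outgoing edges, so nothing is reachable from it.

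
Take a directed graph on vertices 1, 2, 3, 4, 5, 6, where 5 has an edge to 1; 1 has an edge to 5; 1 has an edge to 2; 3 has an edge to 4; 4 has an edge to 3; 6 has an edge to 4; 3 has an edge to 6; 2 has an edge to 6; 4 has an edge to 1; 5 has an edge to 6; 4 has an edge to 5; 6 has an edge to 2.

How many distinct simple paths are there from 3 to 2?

3→4→1→2
3→4→1→5→6→2
3→4→5→1→2
3→4→5→6→2
3→6→2
3→6→4→1→2
3→6→4→5→1→2

7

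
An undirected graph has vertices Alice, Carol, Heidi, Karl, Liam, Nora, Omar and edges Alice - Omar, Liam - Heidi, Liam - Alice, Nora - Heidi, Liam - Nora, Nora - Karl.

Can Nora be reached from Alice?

Yes

Explore from Alice.
Distance 1: reach Liam, Omar.
Distance 2: reach Heidi, Nora.
Found Nora.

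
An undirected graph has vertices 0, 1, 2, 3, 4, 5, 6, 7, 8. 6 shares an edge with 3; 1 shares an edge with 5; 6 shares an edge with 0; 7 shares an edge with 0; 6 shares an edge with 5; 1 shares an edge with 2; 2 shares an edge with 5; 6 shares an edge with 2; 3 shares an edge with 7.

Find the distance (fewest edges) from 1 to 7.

4

Distance 0: 1.
Distance 1: 2, 5.
Distance 2: 6.
Distance 3: 0, 3.
Distance 4: 7 — contains 7.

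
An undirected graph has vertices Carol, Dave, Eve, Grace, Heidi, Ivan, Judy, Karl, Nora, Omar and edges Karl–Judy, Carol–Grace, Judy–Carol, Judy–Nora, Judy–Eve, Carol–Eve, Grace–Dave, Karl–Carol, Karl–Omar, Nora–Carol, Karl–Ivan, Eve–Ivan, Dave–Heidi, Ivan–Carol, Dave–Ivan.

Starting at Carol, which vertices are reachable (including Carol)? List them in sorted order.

Start at Carol.
Its neighbours: Eve, Grace, Ivan, Judy, Karl, Nora.
Then their neighbours: Dave, Omar.
Then next layer: Heidi.
Every vertex is now reached.

Carol, Dave, Eve, Grace, Heidi, Ivan, Judy, Karl, Nora, Omar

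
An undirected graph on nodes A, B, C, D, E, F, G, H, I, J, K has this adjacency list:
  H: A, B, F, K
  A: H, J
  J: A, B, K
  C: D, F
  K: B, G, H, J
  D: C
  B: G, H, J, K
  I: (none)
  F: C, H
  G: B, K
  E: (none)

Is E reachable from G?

No

Explore from G.
Distance 1: reach B, K.
Distance 2: reach H, J.
Distance 3: reach A, F.
Distance 4: reach C.
Distance 5: reach D.
The search is exhausted without reaching E; it lies in a different component.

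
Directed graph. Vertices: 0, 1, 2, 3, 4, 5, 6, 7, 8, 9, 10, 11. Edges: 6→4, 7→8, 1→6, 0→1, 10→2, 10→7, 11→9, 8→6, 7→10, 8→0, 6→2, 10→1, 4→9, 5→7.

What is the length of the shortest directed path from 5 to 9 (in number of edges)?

Distance 0: 5.
Distance 1: 7.
Distance 2: 8, 10.
Distance 3: 0, 1, 2, 6.
Distance 4: 4.
Distance 5: 9 — contains 9.

5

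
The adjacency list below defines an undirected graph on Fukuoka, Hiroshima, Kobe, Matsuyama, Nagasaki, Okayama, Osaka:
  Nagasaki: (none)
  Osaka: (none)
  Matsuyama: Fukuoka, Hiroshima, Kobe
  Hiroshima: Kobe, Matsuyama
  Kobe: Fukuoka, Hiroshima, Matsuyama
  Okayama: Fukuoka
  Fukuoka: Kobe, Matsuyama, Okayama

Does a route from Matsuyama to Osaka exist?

Explore from Matsuyama.
Distance 1: reach Fukuoka, Hiroshima, Kobe.
Distance 2: reach Okayama.
The search is exhausted without reaching Osaka; it lies in a different component.

No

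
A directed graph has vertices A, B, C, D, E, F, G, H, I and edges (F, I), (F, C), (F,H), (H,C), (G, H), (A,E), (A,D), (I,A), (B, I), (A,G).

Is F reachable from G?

No

Explore from G.
Distance 1: reach H.
Distance 2: reach C.
The search from G is exhausted; no directed path reaches F.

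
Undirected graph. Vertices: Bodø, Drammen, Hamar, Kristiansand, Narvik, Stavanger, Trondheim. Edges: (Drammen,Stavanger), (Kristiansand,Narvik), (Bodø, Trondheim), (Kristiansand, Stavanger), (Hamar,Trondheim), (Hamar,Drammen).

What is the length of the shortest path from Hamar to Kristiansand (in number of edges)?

Distance 0: Hamar.
Distance 1: Drammen, Trondheim.
Distance 2: Bodø, Stavanger.
Distance 3: Kristiansand — contains Kristiansand.

3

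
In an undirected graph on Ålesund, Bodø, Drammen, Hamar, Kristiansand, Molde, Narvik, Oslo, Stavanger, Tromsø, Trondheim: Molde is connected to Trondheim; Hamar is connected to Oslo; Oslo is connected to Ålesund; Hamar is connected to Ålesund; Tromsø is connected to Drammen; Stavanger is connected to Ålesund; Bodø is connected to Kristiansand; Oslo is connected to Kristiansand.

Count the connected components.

4

From Ålesund: component {Ålesund, Bodø, Hamar, Kristiansand, Oslo, Stavanger}.
From Drammen: component {Drammen, Tromsø}.
From Molde: component {Molde, Trondheim}.
From Narvik: component {Narvik}.
That's 4 components.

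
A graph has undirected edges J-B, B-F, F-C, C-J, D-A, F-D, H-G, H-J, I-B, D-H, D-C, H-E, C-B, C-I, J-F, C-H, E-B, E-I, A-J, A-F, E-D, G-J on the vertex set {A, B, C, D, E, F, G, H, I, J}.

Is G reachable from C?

Yes

Explore from C.
Distance 1: reach B, D, F, H, I, J.
Distance 2: reach A, E, G.
Found G.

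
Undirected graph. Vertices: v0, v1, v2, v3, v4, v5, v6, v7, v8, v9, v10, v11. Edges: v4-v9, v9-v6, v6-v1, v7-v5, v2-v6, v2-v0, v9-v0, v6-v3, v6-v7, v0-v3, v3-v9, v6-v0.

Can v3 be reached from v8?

v8 has no edges, so nothing is reachable from it.

No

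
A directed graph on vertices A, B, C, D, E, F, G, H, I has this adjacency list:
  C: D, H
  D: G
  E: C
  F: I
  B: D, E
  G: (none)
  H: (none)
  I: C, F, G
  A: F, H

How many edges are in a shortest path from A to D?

Distance 0: A.
Distance 1: F, H.
Distance 2: I.
Distance 3: C, G.
Distance 4: D — contains D.

4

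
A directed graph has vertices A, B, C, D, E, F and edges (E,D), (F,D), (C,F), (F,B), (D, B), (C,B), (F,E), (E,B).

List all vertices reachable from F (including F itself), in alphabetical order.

B, D, E, F

Start at F.
Its neighbours: B, D, E.
Nothing further is reachable.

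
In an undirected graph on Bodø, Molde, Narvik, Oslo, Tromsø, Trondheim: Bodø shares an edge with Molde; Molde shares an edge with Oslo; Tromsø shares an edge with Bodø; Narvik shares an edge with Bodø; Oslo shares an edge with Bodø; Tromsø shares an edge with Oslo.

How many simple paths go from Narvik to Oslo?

3

Narvik–Bodø–Molde–Oslo
Narvik–Bodø–Oslo
Narvik–Bodø–Tromsø–Oslo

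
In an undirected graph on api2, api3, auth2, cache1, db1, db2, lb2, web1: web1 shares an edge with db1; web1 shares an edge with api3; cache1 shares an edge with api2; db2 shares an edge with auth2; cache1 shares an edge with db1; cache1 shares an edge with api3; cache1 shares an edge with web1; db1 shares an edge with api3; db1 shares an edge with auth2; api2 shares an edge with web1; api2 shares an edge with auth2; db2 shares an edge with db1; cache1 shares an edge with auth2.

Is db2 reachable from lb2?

lb2 has no edges, so nothing is reachable from it.

No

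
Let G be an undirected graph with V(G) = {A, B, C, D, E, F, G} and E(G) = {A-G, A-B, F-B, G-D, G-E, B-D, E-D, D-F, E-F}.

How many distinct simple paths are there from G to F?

9

G–A–B–D–E–F
G–A–B–D–F
G–A–B–F
G–D–B–F
G–D–E–F
G–D–F
G–E–D–B–F
G–E–D–F
G–E–F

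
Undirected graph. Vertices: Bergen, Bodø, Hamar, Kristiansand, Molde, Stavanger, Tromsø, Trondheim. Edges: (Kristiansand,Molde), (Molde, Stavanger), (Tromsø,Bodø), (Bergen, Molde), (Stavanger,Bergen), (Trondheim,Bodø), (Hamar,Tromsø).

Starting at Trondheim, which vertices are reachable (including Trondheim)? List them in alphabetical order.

Bodø, Hamar, Tromsø, Trondheim

Start at Trondheim.
Its neighbours: Bodø.
Then their neighbours: Tromsø.
Then next layer: Hamar.
Nothing further is reachable.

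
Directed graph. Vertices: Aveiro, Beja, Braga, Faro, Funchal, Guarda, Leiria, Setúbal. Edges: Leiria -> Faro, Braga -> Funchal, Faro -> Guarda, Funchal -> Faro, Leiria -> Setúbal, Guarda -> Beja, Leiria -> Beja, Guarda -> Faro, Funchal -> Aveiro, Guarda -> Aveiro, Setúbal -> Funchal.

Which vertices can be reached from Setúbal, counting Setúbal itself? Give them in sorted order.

Start at Setúbal.
Its neighbours: Funchal.
Then their neighbours: Aveiro, Faro.
Then next layer: Guarda.
Then next layer: Beja.
Nothing further is reachable.

Aveiro, Beja, Faro, Funchal, Guarda, Setúbal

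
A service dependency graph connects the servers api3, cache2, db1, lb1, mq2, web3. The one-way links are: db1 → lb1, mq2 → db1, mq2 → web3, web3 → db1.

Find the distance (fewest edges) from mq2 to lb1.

2

Distance 0: mq2.
Distance 1: db1, web3.
Distance 2: lb1 — contains lb1.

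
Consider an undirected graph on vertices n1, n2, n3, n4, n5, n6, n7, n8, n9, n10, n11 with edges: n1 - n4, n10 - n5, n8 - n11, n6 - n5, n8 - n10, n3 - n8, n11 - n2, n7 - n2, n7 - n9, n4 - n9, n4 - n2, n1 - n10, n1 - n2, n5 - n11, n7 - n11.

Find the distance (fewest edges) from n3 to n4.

4

Distance 0: n3.
Distance 1: n8.
Distance 2: n10, n11.
Distance 3: n1, n2, n5, n7.
Distance 4: n4, n6, n9 — contains n4.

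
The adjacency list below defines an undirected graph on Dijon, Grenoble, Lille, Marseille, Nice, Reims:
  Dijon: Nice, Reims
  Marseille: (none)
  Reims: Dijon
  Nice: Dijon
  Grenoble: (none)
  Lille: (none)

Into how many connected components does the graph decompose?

From Dijon: component {Dijon, Nice, Reims}.
From Grenoble: component {Grenoble}.
From Lille: component {Lille}.
From Marseille: component {Marseille}.
That's 4 components.

4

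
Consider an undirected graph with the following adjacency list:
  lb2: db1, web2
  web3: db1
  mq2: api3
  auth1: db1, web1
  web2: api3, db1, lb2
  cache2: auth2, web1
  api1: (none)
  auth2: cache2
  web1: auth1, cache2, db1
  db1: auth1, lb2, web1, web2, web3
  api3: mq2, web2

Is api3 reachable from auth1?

Yes

Explore from auth1.
Distance 1: reach db1, web1.
Distance 2: reach cache2, lb2, web2, web3.
Distance 3: reach api3, auth2.
Found api3.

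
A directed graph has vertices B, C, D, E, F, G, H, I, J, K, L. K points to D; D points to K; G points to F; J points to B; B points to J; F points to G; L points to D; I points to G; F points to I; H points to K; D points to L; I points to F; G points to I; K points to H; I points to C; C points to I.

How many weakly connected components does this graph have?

From B: component {B, J}.
From C: component {C, F, G, I}.
From D: component {D, H, K, L}.
From E: component {E}.
That's 4 components.

4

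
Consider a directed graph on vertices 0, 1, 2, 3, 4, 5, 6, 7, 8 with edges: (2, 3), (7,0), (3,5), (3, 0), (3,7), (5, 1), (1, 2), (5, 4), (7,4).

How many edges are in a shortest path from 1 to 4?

4

Distance 0: 1.
Distance 1: 2.
Distance 2: 3.
Distance 3: 0, 5, 7.
Distance 4: 4 — contains 4.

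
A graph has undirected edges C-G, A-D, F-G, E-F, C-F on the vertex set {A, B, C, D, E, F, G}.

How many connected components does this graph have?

From A: component {A, D}.
From B: component {B}.
From C: component {C, E, F, G}.
That's 3 components.

3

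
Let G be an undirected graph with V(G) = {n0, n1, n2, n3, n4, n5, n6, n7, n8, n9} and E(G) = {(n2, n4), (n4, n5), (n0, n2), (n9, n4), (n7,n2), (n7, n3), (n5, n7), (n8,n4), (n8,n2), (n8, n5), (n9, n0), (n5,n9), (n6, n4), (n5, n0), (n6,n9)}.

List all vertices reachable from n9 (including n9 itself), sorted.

Start at n9.
Its neighbours: n0, n4, n5, n6.
Then their neighbours: n2, n7, n8.
Then next layer: n3.
Nothing further is reachable.

n0, n2, n3, n4, n5, n6, n7, n8, n9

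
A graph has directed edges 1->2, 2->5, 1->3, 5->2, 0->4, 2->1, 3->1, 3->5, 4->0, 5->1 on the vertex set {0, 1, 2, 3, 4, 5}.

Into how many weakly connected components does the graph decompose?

2

From 0: component {0, 4}.
From 1: component {1, 2, 3, 5}.
That's 2 components.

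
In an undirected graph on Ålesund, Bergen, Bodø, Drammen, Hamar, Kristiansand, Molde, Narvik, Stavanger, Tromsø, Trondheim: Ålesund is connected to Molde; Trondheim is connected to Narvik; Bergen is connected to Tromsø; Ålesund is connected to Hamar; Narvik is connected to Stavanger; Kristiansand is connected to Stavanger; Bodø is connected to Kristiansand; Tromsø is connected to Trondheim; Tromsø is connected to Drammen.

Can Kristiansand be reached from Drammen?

Yes

Explore from Drammen.
Distance 1: reach Tromsø.
Distance 2: reach Bergen, Trondheim.
Distance 3: reach Narvik.
Distance 4: reach Stavanger.
Distance 5: reach Kristiansand.
Found Kristiansand.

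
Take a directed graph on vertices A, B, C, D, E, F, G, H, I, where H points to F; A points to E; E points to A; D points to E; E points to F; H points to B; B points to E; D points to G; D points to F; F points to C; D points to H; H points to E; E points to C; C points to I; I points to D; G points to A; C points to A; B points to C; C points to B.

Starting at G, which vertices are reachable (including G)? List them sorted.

A, B, C, D, E, F, G, H, I

Start at G.
Its neighbours: A.
Then their neighbours: E.
Then next layer: C, F.
Then next layer: B, I.
Then next layer: D.
Then next layer: H.
Every vertex is now reached.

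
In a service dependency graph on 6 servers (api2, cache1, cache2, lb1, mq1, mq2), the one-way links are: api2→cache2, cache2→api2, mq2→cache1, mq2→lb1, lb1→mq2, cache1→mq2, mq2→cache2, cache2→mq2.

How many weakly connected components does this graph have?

From api2: component {api2, cache1, cache2, lb1, mq2}.
From mq1: component {mq1}.
That's 2 components.

2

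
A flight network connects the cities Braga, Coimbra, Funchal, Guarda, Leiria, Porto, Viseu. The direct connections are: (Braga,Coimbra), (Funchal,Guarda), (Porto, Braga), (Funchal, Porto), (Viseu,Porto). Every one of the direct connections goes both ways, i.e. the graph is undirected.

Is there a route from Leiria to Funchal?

No

Leiria has no edges, so nothing is reachable from it.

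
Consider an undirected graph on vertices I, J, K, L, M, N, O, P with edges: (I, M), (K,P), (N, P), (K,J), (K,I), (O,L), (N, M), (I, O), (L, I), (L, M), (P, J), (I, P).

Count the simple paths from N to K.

12

N–M–I–K
N–M–I–P–J–K
N–M–I–P–K
N–M–L–I–K
N–M–L–I–P–J–K
N–M–L–I–P–K
N–M–L–O–I–K
N–M–L–O–I–P–J–K
N–M–L–O–I–P–K
N–P–I–K
N–P–J–K
N–P–K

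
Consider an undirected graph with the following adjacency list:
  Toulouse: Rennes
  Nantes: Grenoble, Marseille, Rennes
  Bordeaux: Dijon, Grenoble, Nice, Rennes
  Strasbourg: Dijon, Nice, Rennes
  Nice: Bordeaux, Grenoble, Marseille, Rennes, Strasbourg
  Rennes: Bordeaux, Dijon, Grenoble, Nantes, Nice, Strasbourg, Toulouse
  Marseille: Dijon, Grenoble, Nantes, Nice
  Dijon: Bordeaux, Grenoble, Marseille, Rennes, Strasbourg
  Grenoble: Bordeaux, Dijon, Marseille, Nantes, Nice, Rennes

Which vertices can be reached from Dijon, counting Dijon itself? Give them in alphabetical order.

Start at Dijon.
Its neighbours: Bordeaux, Grenoble, Marseille, Rennes, Strasbourg.
Then their neighbours: Nantes, Nice, Toulouse.
Every vertex is now reached.

Bordeaux, Dijon, Grenoble, Marseille, Nantes, Nice, Rennes, Strasbourg, Toulouse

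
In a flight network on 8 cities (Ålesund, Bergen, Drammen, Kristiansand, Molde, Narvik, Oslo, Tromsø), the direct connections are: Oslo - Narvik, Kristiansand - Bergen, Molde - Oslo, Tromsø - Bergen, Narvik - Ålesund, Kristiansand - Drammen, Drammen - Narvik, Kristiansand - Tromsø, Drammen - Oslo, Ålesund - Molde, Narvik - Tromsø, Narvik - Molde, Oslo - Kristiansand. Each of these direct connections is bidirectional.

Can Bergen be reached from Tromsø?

Explore from Tromsø.
Distance 1: reach Bergen, Kristiansand, Narvik.
Found Bergen.

Yes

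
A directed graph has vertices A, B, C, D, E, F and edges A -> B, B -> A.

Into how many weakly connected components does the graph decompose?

5

From A: component {A, B}.
From C: component {C}.
From D: component {D}.
From E: component {E}.
From F: component {F}.
That's 5 components.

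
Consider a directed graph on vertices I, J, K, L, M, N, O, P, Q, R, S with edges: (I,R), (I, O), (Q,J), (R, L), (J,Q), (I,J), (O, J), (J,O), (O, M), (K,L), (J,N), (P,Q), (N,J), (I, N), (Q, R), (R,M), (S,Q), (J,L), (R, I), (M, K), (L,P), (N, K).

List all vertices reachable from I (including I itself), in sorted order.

I, J, K, L, M, N, O, P, Q, R

Start at I.
Its neighbours: J, N, O, R.
Then their neighbours: K, L, M, Q.
Then next layer: P.
Nothing further is reachable.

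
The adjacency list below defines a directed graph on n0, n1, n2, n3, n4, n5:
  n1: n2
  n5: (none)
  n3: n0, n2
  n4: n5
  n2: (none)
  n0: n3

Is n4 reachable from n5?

No

n5 has no outgoing edges, so nothing is reachable from it.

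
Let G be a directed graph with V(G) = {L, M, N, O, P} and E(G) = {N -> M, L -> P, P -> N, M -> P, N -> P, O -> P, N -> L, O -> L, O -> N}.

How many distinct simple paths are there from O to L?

O→L
O→N→L
O→P→N→L

3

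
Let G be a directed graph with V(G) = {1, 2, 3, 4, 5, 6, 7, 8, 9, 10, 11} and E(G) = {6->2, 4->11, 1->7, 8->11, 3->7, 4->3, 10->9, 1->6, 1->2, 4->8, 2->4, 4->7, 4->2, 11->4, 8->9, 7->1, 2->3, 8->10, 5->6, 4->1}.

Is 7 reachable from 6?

Explore from 6.
Distance 1: reach 2.
Distance 2: reach 3, 4.
Distance 3: reach 1, 7, 8, 11.
Found 7.

Yes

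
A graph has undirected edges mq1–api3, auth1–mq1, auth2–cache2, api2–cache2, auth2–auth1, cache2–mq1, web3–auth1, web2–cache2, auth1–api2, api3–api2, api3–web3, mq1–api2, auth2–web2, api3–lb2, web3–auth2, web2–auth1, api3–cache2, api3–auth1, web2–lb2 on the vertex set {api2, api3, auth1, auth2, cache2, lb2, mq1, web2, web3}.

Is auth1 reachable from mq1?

Yes

Explore from mq1.
Distance 1: reach api2, api3, auth1, cache2.
Found auth1.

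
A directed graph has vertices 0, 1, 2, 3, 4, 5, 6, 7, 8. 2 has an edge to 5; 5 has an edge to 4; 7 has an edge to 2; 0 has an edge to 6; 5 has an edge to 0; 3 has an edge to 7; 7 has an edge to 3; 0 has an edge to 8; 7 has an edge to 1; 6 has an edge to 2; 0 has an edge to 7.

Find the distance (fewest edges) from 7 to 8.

4

Distance 0: 7.
Distance 1: 1, 2, 3.
Distance 2: 5.
Distance 3: 0, 4.
Distance 4: 6, 8 — contains 8.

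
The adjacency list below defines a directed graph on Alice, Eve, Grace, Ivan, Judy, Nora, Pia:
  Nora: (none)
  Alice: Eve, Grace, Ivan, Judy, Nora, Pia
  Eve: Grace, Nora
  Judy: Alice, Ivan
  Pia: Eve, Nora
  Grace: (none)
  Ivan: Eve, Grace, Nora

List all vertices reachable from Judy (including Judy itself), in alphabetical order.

Alice, Eve, Grace, Ivan, Judy, Nora, Pia

Start at Judy.
Its neighbours: Alice, Ivan.
Then their neighbours: Eve, Grace, Nora, Pia.
Every vertex is now reached.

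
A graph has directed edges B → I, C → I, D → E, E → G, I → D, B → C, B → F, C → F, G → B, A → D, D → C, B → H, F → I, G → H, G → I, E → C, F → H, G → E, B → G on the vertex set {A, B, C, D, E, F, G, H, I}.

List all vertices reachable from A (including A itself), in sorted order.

A, B, C, D, E, F, G, H, I

Start at A.
Its neighbours: D.
Then their neighbours: C, E.
Then next layer: F, G, I.
Then next layer: B, H.
Every vertex is now reached.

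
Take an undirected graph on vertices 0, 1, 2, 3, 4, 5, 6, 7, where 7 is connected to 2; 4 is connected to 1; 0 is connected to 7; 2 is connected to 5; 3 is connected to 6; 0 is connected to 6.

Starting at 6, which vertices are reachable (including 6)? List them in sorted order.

0, 2, 3, 5, 6, 7

Start at 6.
Its neighbours: 0, 3.
Then their neighbours: 7.
Then next layer: 2.
Then next layer: 5.
Nothing further is reachable.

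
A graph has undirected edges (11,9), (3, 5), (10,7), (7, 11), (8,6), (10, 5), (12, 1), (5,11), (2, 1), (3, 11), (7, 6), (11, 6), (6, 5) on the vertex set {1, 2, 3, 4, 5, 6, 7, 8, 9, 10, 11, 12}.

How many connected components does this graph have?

From 1: component {1, 2, 12}.
From 3: component {3, 5, 6, 7, 8, 9, 10, 11}.
From 4: component {4}.
That's 3 components.

3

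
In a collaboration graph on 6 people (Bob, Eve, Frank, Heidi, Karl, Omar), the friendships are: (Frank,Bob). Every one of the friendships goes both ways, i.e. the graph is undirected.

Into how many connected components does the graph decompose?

5

From Bob: component {Bob, Frank}.
From Eve: component {Eve}.
From Heidi: component {Heidi}.
From Karl: component {Karl}.
From Omar: component {Omar}.
That's 5 components.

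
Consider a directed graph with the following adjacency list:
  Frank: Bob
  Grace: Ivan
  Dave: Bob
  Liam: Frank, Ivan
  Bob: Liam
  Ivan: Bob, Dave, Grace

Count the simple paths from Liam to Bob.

3

Liam→Frank→Bob
Liam→Ivan→Bob
Liam→Ivan→Dave→Bob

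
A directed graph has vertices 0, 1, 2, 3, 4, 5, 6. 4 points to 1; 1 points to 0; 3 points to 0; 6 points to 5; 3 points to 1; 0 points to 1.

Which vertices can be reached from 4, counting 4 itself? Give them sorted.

0, 1, 4

Start at 4.
Its neighbours: 1.
Then their neighbours: 0.
Nothing further is reachable.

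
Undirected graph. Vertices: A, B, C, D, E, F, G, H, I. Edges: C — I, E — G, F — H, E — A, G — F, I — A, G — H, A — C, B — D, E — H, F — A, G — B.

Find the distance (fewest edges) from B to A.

3

Distance 0: B.
Distance 1: D, G.
Distance 2: E, F, H.
Distance 3: A — contains A.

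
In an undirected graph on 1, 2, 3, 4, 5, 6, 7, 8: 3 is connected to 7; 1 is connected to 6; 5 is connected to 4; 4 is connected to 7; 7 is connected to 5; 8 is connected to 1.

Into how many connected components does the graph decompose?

3

From 1: component {1, 6, 8}.
From 2: component {2}.
From 3: component {3, 4, 5, 7}.
That's 3 components.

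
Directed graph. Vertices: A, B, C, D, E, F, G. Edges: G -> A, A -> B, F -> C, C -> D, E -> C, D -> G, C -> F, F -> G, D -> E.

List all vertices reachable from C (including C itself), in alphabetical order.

Start at C.
Its neighbours: D, F.
Then their neighbours: E, G.
Then next layer: A.
Then next layer: B.
Every vertex is now reached.

A, B, C, D, E, F, G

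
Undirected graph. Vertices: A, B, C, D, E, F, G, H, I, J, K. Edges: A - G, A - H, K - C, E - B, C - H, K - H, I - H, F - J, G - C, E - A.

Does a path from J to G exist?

No

Explore from J.
Distance 1: reach F.
The search is exhausted without reaching G; it lies in a different component.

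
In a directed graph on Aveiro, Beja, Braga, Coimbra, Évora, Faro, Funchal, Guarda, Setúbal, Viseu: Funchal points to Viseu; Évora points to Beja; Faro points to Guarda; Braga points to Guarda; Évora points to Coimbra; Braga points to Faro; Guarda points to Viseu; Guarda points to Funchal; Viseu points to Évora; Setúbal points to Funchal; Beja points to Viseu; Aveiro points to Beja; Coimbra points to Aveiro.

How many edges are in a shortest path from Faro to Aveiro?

5

Distance 0: Faro.
Distance 1: Guarda.
Distance 2: Funchal, Viseu.
Distance 3: Évora.
Distance 4: Beja, Coimbra.
Distance 5: Aveiro — contains Aveiro.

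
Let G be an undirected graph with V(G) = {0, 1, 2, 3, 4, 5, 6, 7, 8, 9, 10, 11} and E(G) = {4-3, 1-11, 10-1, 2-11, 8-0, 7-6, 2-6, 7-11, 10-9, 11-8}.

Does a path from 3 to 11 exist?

Explore from 3.
Distance 1: reach 4.
The search is exhausted without reaching 11; it lies in a different component.

No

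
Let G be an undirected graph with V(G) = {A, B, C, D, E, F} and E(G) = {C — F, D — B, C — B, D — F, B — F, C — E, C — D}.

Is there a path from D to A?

Explore from D.
Distance 1: reach B, C, F.
Distance 2: reach E.
The search is exhausted without reaching A; it lies in a different component.

No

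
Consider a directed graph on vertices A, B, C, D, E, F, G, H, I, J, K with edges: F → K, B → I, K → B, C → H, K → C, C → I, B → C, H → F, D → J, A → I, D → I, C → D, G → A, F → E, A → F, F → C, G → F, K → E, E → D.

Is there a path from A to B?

Yes

Explore from A.
Distance 1: reach F, I.
Distance 2: reach C, E, K.
Distance 3: reach B, D, H.
Found B.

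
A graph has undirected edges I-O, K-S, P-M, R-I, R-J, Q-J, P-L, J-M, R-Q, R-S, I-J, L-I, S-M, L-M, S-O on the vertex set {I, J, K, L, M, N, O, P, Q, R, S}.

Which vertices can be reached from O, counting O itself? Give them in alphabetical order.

Start at O.
Its neighbours: I, S.
Then their neighbours: J, K, L, M, R.
Then next layer: P, Q.
Nothing further is reachable.

I, J, K, L, M, O, P, Q, R, S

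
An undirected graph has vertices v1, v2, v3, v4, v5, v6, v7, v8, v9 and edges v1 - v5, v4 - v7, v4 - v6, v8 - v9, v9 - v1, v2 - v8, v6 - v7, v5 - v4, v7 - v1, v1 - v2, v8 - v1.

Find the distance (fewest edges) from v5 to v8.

2

Distance 0: v5.
Distance 1: v1, v4.
Distance 2: v2, v6, v7, v8, v9 — contains v8.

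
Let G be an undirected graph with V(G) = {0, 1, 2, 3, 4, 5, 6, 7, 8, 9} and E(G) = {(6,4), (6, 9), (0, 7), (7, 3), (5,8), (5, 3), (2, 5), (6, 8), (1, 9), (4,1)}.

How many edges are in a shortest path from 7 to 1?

Distance 0: 7.
Distance 1: 0, 3.
Distance 2: 5.
Distance 3: 2, 8.
Distance 4: 6.
Distance 5: 4, 9.
Distance 6: 1 — contains 1.

6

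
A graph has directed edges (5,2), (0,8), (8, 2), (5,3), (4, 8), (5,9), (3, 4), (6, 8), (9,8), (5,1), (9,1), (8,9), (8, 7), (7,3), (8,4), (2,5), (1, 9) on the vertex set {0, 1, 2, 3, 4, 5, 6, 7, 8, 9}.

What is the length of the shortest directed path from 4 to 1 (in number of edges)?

Distance 0: 4.
Distance 1: 8.
Distance 2: 2, 7, 9.
Distance 3: 1, 3, 5 — contains 1.

3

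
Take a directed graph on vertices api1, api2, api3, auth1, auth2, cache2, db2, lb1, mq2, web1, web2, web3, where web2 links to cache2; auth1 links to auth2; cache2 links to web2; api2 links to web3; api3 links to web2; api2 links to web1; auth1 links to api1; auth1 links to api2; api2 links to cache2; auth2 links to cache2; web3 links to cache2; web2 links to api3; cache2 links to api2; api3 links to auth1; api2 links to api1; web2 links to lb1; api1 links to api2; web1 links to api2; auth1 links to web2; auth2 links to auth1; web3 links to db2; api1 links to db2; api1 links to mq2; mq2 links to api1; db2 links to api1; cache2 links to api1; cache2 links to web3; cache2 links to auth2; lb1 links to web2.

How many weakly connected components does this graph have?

From api1: component {api1, api2, api3, auth1, auth2, cache2, db2, lb1, mq2, web1, web2, web3}.
That's 1 component.

1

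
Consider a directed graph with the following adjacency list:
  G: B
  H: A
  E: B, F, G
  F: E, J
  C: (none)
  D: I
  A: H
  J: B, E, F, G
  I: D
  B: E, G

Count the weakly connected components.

From A: component {A, H}.
From B: component {B, E, F, G, J}.
From C: component {C}.
From D: component {D, I}.
That's 4 components.

4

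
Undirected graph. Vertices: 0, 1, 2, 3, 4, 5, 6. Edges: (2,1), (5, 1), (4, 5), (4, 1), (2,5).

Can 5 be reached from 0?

No

0 has no edges, so nothing is reachable from it.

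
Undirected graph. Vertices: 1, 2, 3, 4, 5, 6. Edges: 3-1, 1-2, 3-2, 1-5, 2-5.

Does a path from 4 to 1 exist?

4 has no edges, so nothing is reachable from it.

No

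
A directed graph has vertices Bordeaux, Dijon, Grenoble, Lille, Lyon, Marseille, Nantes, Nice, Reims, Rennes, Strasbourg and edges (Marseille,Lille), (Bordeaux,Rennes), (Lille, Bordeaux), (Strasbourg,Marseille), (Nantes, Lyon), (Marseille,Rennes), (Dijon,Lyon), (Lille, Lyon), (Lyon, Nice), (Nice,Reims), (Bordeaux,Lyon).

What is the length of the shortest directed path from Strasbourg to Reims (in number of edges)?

5

Distance 0: Strasbourg.
Distance 1: Marseille.
Distance 2: Lille, Rennes.
Distance 3: Bordeaux, Lyon.
Distance 4: Nice.
Distance 5: Reims — contains Reims.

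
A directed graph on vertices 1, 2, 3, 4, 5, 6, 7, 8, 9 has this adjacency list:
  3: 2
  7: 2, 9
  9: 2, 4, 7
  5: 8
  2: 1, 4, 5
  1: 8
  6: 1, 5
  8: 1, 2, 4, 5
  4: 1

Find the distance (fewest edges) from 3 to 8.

Distance 0: 3.
Distance 1: 2.
Distance 2: 1, 4, 5.
Distance 3: 8 — contains 8.

3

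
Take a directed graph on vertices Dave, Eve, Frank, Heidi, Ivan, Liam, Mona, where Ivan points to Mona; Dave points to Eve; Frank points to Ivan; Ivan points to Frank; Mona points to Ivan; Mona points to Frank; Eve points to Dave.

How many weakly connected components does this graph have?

From Dave: component {Dave, Eve}.
From Frank: component {Frank, Ivan, Mona}.
From Heidi: component {Heidi}.
From Liam: component {Liam}.
That's 4 components.

4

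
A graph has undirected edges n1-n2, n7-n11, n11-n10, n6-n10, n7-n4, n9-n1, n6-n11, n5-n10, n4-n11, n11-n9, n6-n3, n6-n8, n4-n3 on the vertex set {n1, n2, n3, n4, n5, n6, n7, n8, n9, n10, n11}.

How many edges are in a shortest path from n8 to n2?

5

Distance 0: n8.
Distance 1: n6.
Distance 2: n3, n10, n11.
Distance 3: n4, n5, n7, n9.
Distance 4: n1.
Distance 5: n2 — contains n2.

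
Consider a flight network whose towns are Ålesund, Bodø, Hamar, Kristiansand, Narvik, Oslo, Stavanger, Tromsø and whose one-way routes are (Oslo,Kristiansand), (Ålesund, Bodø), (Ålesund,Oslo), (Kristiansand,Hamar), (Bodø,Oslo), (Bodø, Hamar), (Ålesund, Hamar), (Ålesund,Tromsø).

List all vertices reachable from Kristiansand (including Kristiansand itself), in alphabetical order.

Start at Kristiansand.
Its neighbours: Hamar.
Nothing further is reachable.

Hamar, Kristiansand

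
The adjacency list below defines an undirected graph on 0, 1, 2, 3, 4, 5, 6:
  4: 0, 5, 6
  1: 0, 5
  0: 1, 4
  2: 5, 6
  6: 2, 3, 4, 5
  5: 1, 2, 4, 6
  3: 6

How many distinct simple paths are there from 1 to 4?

1–0–4
1–5–2–6–4
1–5–4
1–5–6–4

4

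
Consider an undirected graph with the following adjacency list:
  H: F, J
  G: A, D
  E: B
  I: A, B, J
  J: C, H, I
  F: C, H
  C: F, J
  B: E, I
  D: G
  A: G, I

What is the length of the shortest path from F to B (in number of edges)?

4

Distance 0: F.
Distance 1: C, H.
Distance 2: J.
Distance 3: I.
Distance 4: A, B — contains B.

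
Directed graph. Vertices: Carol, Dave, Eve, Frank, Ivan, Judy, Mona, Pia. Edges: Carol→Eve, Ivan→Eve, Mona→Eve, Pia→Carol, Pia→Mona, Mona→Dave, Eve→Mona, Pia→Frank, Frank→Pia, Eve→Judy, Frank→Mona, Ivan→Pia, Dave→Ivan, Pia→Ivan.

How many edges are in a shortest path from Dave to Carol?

3

Distance 0: Dave.
Distance 1: Ivan.
Distance 2: Eve, Pia.
Distance 3: Carol, Frank, Judy, Mona — contains Carol.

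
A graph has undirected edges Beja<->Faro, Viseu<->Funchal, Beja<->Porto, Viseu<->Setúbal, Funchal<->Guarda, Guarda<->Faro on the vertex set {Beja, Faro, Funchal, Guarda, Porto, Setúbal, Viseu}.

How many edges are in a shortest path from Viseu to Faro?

3

Distance 0: Viseu.
Distance 1: Funchal, Setúbal.
Distance 2: Guarda.
Distance 3: Faro — contains Faro.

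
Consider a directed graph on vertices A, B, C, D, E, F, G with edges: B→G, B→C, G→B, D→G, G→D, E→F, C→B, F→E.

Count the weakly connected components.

From A: component {A}.
From B: component {B, C, D, G}.
From E: component {E, F}.
That's 3 components.

3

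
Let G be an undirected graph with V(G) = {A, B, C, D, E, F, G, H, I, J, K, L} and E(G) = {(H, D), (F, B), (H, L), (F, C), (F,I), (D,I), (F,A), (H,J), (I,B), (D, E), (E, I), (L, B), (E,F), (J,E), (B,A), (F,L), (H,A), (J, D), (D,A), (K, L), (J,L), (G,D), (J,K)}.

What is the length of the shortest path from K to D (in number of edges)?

2

Distance 0: K.
Distance 1: J, L.
Distance 2: B, D, E, F, H — contains D.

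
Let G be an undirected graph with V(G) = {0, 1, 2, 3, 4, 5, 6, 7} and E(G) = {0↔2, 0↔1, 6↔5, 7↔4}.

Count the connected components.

From 0: component {0, 1, 2}.
From 3: component {3}.
From 4: component {4, 7}.
From 5: component {5, 6}.
That's 4 components.

4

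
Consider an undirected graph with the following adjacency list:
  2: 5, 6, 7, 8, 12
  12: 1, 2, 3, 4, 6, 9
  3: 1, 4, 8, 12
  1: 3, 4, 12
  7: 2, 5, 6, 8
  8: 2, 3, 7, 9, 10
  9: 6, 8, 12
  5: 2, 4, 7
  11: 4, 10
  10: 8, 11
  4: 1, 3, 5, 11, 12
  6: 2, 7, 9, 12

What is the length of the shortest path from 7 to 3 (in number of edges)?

2

Distance 0: 7.
Distance 1: 2, 5, 6, 8.
Distance 2: 3, 4, 9, 10, 12 — contains 3.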